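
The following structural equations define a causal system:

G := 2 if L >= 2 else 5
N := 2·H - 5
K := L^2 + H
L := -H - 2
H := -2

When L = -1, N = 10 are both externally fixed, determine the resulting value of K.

-1

Under do(L = -1, N = 10), each intervened variable's structural equation is replaced by its fixed value.
K = L^2 + H  [with L=-1, H=-2]  = -1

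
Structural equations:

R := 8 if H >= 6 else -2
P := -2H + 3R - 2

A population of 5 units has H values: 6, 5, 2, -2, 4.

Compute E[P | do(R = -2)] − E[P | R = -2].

-1.5

do(R=-2) breaks R's dependence on H. With R=-2 fixed, P across the units is -20, -18, -12, -4, -16, mean -14.
Observing R=-2 restricts to units where R's equation naturally yields -2: H ∈ {5, 2, -2, 4}. In that subpopulation P = -18, -12, -4, -16, mean -12.5.
Difference = -14 − (-12.5) = -1.5.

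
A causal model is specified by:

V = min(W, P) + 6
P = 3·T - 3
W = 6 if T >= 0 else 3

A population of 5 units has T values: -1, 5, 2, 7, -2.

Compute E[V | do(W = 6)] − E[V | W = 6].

Every unit gets W=6 under the intervention. V values become 0, 12, 9, 12, -3; E[V|do(W=6)] = 6.
Observing W=6 restricts to units where W's equation naturally yields 6: T ∈ {5, 2, 7}. In that subpopulation V = 12, 9, 12, mean 11.
Difference = 6 − 11 = -5.

-5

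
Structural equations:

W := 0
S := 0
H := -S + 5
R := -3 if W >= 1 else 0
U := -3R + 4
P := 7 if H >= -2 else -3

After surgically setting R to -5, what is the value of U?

19

Intervening sets R = -5 and removes its equation (R := -3 if W >= 1 else 0).
U = -3R + 4  [with R=-5]  = 19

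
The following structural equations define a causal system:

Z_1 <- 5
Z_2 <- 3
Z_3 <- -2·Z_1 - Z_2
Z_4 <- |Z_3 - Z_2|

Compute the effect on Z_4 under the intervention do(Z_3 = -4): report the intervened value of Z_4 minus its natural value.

The intervention breaks the incoming arrows to Z_3: Z_3 <- -2·Z_1 - Z_2 no longer applies, and Z_3 = -4.
Z_4 = |Z_3 - Z_2|  [with Z_3=-4, Z_2=3]  = 7
Without intervention: Z_3 = -2·Z_1 - Z_2  [with Z_1=5, Z_2=3]  = -13; Z_4 = |Z_3 - Z_2|  [with Z_3=-13, Z_2=3]  = 16.
Change = 7 − 16 = -9.

-9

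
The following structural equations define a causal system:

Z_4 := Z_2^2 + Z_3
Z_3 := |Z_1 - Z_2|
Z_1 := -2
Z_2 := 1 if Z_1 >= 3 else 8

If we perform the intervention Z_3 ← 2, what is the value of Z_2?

8

Under do(Z_3=2), the mechanism Z_3 := |Z_1 - Z_2| is discarded; Z_3 is fixed at 2.
Since Z_2 is not a descendant of the intervened variable, it is unaffected.
Z_2 = 1 if Z_1 >= 3 else 8  [with Z_1=-2]  = 8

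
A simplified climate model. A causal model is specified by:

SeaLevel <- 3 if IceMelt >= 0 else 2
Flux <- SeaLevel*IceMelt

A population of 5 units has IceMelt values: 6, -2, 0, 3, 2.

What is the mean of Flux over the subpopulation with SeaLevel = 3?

Observing SeaLevel=3 restricts to units where SeaLevel's equation naturally yields 3: IceMelt ∈ {6, 0, 3, 2}. In that subpopulation Flux = 18, 0, 9, 6, mean 8.25.

8.25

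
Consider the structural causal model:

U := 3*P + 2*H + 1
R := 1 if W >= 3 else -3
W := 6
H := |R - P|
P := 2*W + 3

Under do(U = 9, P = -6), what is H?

7

Under do(U = 9, P = -6), each intervened variable's structural equation is replaced by its fixed value.
R = 1 if W >= 3 else -3  [with W=6]  = 1
H = |R - P|  [with R=1, P=-6]  = 7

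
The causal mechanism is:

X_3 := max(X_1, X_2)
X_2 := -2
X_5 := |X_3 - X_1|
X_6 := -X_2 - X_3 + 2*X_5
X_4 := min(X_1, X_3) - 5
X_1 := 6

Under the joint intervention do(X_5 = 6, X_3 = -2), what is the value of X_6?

16

The joint intervention fixes X_5 = 6, X_3 = -2, removing each variable's own equation.
X_6 = -X_2 - X_3 + 2*X_5  [with X_2=-2, X_3=-2, X_5=6]  = 16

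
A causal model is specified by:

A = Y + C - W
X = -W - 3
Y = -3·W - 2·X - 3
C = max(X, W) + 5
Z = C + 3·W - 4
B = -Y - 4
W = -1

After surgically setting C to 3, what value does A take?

do(C=3) replaces the equation C = max(X, W) + 5 with the constant C = 3.
X = -W - 3  [with W=-1]  = -2
Y = -3·W - 2·X - 3  [with W=-1, X=-2]  = 4
A = Y + C - W  [with Y=4, C=3, W=-1]  = 8

8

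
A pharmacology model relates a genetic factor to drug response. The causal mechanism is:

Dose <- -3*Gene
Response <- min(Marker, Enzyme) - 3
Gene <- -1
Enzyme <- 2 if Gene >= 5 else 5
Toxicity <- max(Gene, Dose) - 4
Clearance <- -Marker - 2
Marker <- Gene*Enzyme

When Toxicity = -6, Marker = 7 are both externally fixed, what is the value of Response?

2

Setting Toxicity = -6, Marker = 7 by intervention discards those variables' equations.
Enzyme = 2 if Gene >= 5 else 5  [with Gene=-1]  = 5
Response = min(Marker, Enzyme) - 3  [with Marker=7, Enzyme=5]  = 2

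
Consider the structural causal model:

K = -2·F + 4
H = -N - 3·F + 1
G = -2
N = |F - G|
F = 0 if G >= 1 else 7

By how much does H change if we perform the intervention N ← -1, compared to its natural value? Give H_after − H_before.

do(N=-1) replaces the equation N = |F - G| with the constant N = -1.
F = 0 if G >= 1 else 7  [with G=-2]  = 7
H = -N - 3·F + 1  [with N=-1, F=7]  = -19
Without intervention: F = 0 if G >= 1 else 7  [with G=-2]  = 7; N = |F - G|  [with F=7, G=-2]  = 9; H = -N - 3·F + 1  [with N=9, F=7]  = -29.
Change = -19 − (-29) = 10.

10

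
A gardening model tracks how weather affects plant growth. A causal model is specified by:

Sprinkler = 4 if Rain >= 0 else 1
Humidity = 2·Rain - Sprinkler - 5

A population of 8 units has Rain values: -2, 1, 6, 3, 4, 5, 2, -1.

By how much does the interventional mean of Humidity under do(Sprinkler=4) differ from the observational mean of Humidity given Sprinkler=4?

-2.5

The intervention sets Sprinkler=4 in all 8 units regardless of Rain. Recomputing Humidity per unit gives -13, -7, 3, -3, -1, 1, -5, -11; average -4.5.
Conditioning on Sprinkler=4 selects the 6 unit(s) with Rain ∈ {1, 6, 3, 4, 5, 2}. Their Humidity values: -7, 3, -3, -1, 1, -5. Mean = -2.
Difference = -4.5 − (-2) = -2.5.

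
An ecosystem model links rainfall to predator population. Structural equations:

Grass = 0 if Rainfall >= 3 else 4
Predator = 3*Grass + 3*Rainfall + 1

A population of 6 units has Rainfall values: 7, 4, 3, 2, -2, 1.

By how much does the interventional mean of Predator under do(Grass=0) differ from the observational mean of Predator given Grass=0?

Under do(Grass=0), Grass's equation is replaced by Grass=0 for every unit. Per-unit Predator: 22, 13, 10, 7, -5, 4. Mean = 8.5.
Conditioning on Grass=0 selects the 3 unit(s) with Rainfall ∈ {7, 4, 3}. Their Predator values: 22, 13, 10. Mean = 15.
Difference = 8.5 − 15 = -6.5.

-6.5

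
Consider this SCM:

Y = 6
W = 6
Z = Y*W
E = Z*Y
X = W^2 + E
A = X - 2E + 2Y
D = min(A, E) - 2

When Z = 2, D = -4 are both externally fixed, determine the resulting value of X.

Setting Z = 2, D = -4 by intervention discards those variables' equations.
E = Z*Y  [with Z=2, Y=6]  = 12
X = W^2 + E  [with W=6, E=12]  = 48

48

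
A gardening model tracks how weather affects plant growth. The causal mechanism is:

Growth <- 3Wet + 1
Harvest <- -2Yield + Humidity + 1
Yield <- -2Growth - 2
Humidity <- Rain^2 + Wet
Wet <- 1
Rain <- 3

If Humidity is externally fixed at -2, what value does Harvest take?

19

Under do(Humidity=-2), the mechanism Humidity <- Rain^2 + Wet is discarded; Humidity is fixed at -2.
Growth = 3Wet + 1  [with Wet=1]  = 4
Yield = -2Growth - 2  [with Growth=4]  = -10
Harvest = -2Yield + Humidity + 1  [with Yield=-10, Humidity=-2]  = 19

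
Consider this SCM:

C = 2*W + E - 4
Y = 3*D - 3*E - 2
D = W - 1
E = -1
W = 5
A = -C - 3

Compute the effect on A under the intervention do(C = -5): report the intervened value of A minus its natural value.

The intervention breaks the incoming arrows to C: C = 2*W + E - 4 no longer applies, and C = -5.
A = -C - 3  [with C=-5]  = 2
Without intervention: C = 2*W + E - 4  [with W=5, E=-1]  = 5; A = -C - 3  [with C=5]  = -8.
Change = 2 − (-8) = 10.

10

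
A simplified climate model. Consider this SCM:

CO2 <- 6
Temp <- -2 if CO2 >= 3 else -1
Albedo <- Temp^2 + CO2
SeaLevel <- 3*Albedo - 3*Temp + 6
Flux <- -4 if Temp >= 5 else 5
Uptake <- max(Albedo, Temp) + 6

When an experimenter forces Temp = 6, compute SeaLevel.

Under do(Temp=6), the mechanism Temp <- -2 if CO2 >= 3 else -1 is discarded; Temp is fixed at 6.
Albedo = Temp^2 + CO2  [with Temp=6, CO2=6]  = 42
SeaLevel = 3*Albedo - 3*Temp + 6  [with Albedo=42, Temp=6]  = 114

114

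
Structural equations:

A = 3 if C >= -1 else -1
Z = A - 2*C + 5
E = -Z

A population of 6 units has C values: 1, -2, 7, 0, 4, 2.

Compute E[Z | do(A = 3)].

The intervention sets A=3 in all 6 units regardless of C. Recomputing Z per unit gives 6, 12, -6, 8, 0, 4; average 4.

4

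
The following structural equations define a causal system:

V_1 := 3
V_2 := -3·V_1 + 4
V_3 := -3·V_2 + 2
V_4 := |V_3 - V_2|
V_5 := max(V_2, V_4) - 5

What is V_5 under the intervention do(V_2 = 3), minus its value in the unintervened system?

-12

do(V_2=3) replaces the equation V_2 := -3·V_1 + 4 with the constant V_2 = 3.
V_3 = -3·V_2 + 2  [with V_2=3]  = -7
V_4 = |V_3 - V_2|  [with V_3=-7, V_2=3]  = 10
V_5 = max(V_2, V_4) - 5  [with V_2=3, V_4=10]  = 5
Without intervention: V_2 = -3·V_1 + 4  [with V_1=3]  = -5; V_3 = -3·V_2 + 2  [with V_2=-5]  = 17; V_4 = |V_3 - V_2|  [with V_3=17, V_2=-5]  = 22; V_5 = max(V_2, V_4) - 5  [with V_2=-5, V_4=22]  = 17.
Change = 5 − 17 = -12.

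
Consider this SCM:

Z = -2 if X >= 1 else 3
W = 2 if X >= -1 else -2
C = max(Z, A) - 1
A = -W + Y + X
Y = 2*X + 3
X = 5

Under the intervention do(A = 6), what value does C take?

5

The intervention breaks the incoming arrows to A: A = -W + Y + X no longer applies, and A = 6.
Z = -2 if X >= 1 else 3  [with X=5]  = -2
C = max(Z, A) - 1  [with Z=-2, A=6]  = 5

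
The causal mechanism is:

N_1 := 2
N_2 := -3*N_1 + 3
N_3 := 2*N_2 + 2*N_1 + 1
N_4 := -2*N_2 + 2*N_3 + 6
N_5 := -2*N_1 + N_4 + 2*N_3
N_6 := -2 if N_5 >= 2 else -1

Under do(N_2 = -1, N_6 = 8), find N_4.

The joint intervention fixes N_2 = -1, N_6 = 8, removing each variable's own equation.
N_3 = 2*N_2 + 2*N_1 + 1  [with N_2=-1, N_1=2]  = 3
N_4 = -2*N_2 + 2*N_3 + 6  [with N_2=-1, N_3=3]  = 14

14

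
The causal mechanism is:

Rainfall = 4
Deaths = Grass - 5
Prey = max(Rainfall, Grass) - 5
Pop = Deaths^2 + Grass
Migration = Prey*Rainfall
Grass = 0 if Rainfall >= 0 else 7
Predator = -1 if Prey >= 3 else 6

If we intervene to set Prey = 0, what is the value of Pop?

25

The intervention breaks the incoming arrows to Prey: Prey = max(Rainfall, Grass) - 5 no longer applies, and Prey = 0.
Pop is not downstream of the intervention, so its value is determined by the original equations.
Grass = 0 if Rainfall >= 0 else 7  [with Rainfall=4]  = 0
Deaths = Grass - 5  [with Grass=0]  = -5
Pop = Deaths^2 + Grass  [with Deaths=-5, Grass=0]  = 25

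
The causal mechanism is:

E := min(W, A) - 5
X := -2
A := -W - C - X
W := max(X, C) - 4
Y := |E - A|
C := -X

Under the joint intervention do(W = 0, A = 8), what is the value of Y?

13

Setting W = 0, A = 8 by intervention discards those variables' equations.
E = min(W, A) - 5  [with W=0, A=8]  = -5
Y = |E - A|  [with E=-5, A=8]  = 13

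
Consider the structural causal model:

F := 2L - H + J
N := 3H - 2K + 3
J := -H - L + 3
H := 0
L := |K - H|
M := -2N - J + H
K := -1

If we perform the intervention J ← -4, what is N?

Intervening sets J = -4 and removes its equation (J := -H - L + 3).
No directed path runs from J to N, so N keeps its natural value.
N = 3H - 2K + 3  [with H=0, K=-1]  = 5

5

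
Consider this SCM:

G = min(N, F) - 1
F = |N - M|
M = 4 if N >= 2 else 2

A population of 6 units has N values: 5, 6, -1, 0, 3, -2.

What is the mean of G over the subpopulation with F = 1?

E[G|F=1] averages over only the 2 units with F=1 (N = 5, 3): G = 0, 0, mean 0.

0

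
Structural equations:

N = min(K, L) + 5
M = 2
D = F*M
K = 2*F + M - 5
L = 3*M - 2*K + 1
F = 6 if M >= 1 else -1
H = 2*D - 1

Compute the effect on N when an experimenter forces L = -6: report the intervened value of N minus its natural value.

5

The intervention breaks the incoming arrows to L: L = 3*M - 2*K + 1 no longer applies, and L = -6.
F = 6 if M >= 1 else -1  [with M=2]  = 6
K = 2*F + M - 5  [with F=6, M=2]  = 9
N = min(K, L) + 5  [with K=9, L=-6]  = -1
Without intervention: F = 6 if M >= 1 else -1  [with M=2]  = 6; K = 2*F + M - 5  [with F=6, M=2]  = 9; L = 3*M - 2*K + 1  [with M=2, K=9]  = -11; N = min(K, L) + 5  [with K=9, L=-11]  = -6.
Change = -1 − (-6) = 5.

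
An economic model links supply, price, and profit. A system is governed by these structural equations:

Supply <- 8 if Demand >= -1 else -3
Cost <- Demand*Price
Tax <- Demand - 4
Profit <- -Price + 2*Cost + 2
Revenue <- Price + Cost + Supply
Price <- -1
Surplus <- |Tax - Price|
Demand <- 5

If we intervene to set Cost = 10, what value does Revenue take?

17

Intervening sets Cost = 10 and removes its equation (Cost <- Demand*Price).
Supply = 8 if Demand >= -1 else -3  [with Demand=5]  = 8
Revenue = Price + Cost + Supply  [with Price=-1, Cost=10, Supply=8]  = 17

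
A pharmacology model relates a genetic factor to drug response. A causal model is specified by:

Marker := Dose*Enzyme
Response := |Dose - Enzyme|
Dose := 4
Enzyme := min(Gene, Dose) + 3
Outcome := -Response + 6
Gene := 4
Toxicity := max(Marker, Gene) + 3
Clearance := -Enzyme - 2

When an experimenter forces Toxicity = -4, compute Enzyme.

do(Toxicity=-4) replaces the equation Toxicity := max(Marker, Gene) + 3 with the constant Toxicity = -4.
Enzyme is not downstream of the intervention, so its value is determined by the original equations.
Enzyme = min(Gene, Dose) + 3  [with Gene=4, Dose=4]  = 7

7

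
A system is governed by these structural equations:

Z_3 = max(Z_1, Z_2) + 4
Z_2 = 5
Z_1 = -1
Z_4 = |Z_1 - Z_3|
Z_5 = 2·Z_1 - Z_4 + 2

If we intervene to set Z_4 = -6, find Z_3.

9

Under do(Z_4=-6), the mechanism Z_4 = |Z_1 - Z_3| is discarded; Z_4 is fixed at -6.
Since Z_3 is not a descendant of the intervened variable, it is unaffected.
Z_3 = max(Z_1, Z_2) + 4  [with Z_1=-1, Z_2=5]  = 9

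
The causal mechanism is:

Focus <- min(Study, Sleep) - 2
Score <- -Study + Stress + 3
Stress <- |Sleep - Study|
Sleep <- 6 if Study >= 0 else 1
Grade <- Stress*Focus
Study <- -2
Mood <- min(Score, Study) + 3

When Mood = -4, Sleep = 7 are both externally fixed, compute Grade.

Setting Mood = -4, Sleep = 7 by intervention discards those variables' equations.
Stress = |Sleep - Study|  [with Sleep=7, Study=-2]  = 9
Focus = min(Study, Sleep) - 2  [with Study=-2, Sleep=7]  = -4
Grade = Stress*Focus  [with Stress=9, Focus=-4]  = -36

-36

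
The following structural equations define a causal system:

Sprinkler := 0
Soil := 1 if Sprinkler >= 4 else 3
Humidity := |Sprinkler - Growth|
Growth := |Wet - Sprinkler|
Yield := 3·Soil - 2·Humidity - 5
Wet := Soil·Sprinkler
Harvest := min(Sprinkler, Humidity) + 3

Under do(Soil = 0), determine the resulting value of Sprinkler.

Under do(Soil=0), the mechanism Soil := 1 if Sprinkler >= 4 else 3 is discarded; Soil is fixed at 0.
Sprinkler is not downstream of the intervention, so its value is determined by the original equations.

0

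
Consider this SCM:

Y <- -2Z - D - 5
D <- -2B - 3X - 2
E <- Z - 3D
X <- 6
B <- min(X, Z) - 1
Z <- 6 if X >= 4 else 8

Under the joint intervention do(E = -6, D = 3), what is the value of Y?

-20

Setting E = -6, D = 3 by intervention discards those variables' equations.
Z = 6 if X >= 4 else 8  [with X=6]  = 6
Y = -2Z - D - 5  [with Z=6, D=3]  = -20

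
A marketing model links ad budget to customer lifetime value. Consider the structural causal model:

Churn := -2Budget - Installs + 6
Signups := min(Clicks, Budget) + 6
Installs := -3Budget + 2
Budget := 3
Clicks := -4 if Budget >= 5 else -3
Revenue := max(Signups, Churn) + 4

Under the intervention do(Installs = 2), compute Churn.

-2

do(Installs=2) replaces the equation Installs := -3Budget + 2 with the constant Installs = 2.
Churn = -2Budget - Installs + 6  [with Budget=3, Installs=2]  = -2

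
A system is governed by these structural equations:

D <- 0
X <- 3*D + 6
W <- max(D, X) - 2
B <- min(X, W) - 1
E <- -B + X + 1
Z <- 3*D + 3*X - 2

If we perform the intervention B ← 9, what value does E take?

-2

Intervening sets B = 9 and removes its equation (B <- min(X, W) - 1).
X = 3*D + 6  [with D=0]  = 6
E = -B + X + 1  [with B=9, X=6]  = -2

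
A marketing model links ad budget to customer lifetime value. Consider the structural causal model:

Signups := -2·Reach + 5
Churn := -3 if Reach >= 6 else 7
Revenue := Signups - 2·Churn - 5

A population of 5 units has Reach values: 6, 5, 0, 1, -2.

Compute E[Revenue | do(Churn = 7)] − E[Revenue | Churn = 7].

-2

The intervention sets Churn=7 in all 5 units regardless of Reach. Recomputing Revenue per unit gives -26, -24, -14, -16, -10; average -18.
Conditioning on Churn=7 selects the 4 unit(s) with Reach ∈ {5, 0, 1, -2}. Their Revenue values: -24, -14, -16, -10. Mean = -16.
Difference = -18 − (-16) = -2.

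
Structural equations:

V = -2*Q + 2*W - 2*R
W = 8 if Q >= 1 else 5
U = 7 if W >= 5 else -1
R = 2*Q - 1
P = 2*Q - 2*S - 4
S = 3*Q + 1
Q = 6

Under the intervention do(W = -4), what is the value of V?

-42

Under do(W=-4), the mechanism W = 8 if Q >= 1 else 5 is discarded; W is fixed at -4.
R = 2*Q - 1  [with Q=6]  = 11
V = -2*Q + 2*W - 2*R  [with Q=6, W=-4, R=11]  = -42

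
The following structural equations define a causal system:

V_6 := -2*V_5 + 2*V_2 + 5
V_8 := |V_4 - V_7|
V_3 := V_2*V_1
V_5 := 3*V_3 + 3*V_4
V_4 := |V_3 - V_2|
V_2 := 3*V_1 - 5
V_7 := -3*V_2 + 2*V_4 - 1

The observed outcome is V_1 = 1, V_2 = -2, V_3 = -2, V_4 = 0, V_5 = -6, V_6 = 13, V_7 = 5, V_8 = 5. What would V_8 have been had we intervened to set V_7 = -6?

6

do(V_7=-6) replaces the equation V_7 := -3*V_2 + 2*V_4 - 1 with the constant V_7 = -6.
V_2 = 3*V_1 - 5  [with V_1=1]  = -2
V_3 = V_2*V_1  [with V_2=-2, V_1=1]  = -2
V_4 = |V_3 - V_2|  [with V_3=-2, V_2=-2]  = 0
V_8 = |V_4 - V_7|  [with V_4=0, V_7=-6]  = 6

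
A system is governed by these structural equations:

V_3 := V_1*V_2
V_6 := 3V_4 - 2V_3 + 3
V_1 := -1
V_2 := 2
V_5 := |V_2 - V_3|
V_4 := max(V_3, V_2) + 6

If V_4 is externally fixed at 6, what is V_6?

Under do(V_4=6), the mechanism V_4 := max(V_3, V_2) + 6 is discarded; V_4 is fixed at 6.
V_3 = V_1*V_2  [with V_1=-1, V_2=2]  = -2
V_6 = 3V_4 - 2V_3 + 3  [with V_4=6, V_3=-2]  = 25

25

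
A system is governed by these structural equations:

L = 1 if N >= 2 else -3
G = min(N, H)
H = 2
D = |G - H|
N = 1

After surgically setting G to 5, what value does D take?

do(G=5) replaces the equation G = min(N, H) with the constant G = 5.
D = |G - H|  [with G=5, H=2]  = 3

3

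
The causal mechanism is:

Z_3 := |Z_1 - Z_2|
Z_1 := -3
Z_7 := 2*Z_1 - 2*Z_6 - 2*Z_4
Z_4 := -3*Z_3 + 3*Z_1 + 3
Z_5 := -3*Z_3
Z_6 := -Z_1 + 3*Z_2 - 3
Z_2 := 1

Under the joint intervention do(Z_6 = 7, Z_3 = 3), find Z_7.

10

Under do(Z_6 = 7, Z_3 = 3), each intervened variable's structural equation is replaced by its fixed value.
Z_4 = -3*Z_3 + 3*Z_1 + 3  [with Z_3=3, Z_1=-3]  = -15
Z_7 = 2*Z_1 - 2*Z_6 - 2*Z_4  [with Z_1=-3, Z_6=7, Z_4=-15]  = 10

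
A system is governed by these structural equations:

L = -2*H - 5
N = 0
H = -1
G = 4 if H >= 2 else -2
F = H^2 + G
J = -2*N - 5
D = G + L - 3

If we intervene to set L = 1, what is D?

-4

The intervention breaks the incoming arrows to L: L = -2*H - 5 no longer applies, and L = 1.
G = 4 if H >= 2 else -2  [with H=-1]  = -2
D = G + L - 3  [with G=-2, L=1]  = -4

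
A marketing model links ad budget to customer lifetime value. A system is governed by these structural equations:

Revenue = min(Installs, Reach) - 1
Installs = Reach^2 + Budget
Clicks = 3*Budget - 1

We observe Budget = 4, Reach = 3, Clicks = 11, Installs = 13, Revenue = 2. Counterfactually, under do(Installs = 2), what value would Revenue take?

1

Intervening sets Installs = 2 and removes its equation (Installs = Reach^2 + Budget).
Revenue = min(Installs, Reach) - 1  [with Installs=2, Reach=3]  = 1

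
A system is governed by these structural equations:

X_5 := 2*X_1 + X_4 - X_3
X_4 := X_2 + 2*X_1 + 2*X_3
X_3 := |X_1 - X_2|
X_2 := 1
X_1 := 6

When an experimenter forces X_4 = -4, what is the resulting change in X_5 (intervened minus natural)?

Intervening sets X_4 = -4 and removes its equation (X_4 := X_2 + 2*X_1 + 2*X_3).
X_3 = |X_1 - X_2|  [with X_1=6, X_2=1]  = 5
X_5 = 2*X_1 + X_4 - X_3  [with X_1=6, X_4=-4, X_3=5]  = 3
Without intervention: X_3 = |X_1 - X_2|  [with X_1=6, X_2=1]  = 5; X_4 = X_2 + 2*X_1 + 2*X_3  [with X_2=1, X_1=6, X_3=5]  = 23; X_5 = 2*X_1 + X_4 - X_3  [with X_1=6, X_4=23, X_3=5]  = 30.
Change = 3 − 30 = -27.

-27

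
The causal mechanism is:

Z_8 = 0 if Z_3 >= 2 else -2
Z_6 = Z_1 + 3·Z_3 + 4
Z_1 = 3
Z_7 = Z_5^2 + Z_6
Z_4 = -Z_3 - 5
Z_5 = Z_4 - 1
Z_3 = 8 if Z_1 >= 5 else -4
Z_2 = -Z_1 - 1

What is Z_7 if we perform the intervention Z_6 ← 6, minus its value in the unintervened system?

Intervening sets Z_6 = 6 and removes its equation (Z_6 = Z_1 + 3·Z_3 + 4).
Z_3 = 8 if Z_1 >= 5 else -4  [with Z_1=3]  = -4
Z_4 = -Z_3 - 5  [with Z_3=-4]  = -1
Z_5 = Z_4 - 1  [with Z_4=-1]  = -2
Z_7 = Z_5^2 + Z_6  [with Z_5=-2, Z_6=6]  = 10
Without intervention: Z_3 = 8 if Z_1 >= 5 else -4  [with Z_1=3]  = -4; Z_4 = -Z_3 - 5  [with Z_3=-4]  = -1; Z_5 = Z_4 - 1  [with Z_4=-1]  = -2; Z_6 = Z_1 + 3·Z_3 + 4  [with Z_1=3, Z_3=-4]  = -5; Z_7 = Z_5^2 + Z_6  [with Z_5=-2, Z_6=-5]  = -1.
Change = 10 − (-1) = 11.

11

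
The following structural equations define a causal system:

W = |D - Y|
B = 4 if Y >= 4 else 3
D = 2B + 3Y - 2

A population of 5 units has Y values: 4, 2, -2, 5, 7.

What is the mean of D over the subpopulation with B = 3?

Observing B=3 restricts to units where B's equation naturally yields 3: Y ∈ {2, -2}. In that subpopulation D = 10, -2, mean 4.

4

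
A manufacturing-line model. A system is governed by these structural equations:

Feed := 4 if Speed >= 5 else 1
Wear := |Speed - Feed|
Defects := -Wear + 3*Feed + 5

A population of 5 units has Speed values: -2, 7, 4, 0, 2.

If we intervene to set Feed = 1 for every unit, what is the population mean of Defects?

5.2

do(Feed=1) breaks Feed's dependence on Speed. With Feed=1 fixed, Defects across the units is 5, 2, 5, 7, 7, mean 5.2.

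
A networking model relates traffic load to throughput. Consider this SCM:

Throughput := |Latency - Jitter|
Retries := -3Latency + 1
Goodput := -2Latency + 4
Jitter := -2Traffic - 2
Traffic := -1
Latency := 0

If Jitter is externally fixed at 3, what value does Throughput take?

Intervening sets Jitter = 3 and removes its equation (Jitter := -2Traffic - 2).
Throughput = |Latency - Jitter|  [with Latency=0, Jitter=3]  = 3

3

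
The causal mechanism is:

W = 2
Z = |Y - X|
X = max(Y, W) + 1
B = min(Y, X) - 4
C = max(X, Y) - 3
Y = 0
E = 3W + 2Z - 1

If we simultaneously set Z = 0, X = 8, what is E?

The joint intervention fixes Z = 0, X = 8, removing each variable's own equation.
E = 3W + 2Z - 1  [with W=2, Z=0]  = 5

5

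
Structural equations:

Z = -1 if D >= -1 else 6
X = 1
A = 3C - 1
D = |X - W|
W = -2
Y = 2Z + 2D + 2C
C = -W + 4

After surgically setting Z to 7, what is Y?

32

The intervention breaks the incoming arrows to Z: Z = -1 if D >= -1 else 6 no longer applies, and Z = 7.
D = |X - W|  [with X=1, W=-2]  = 3
C = -W + 4  [with W=-2]  = 6
Y = 2Z + 2D + 2C  [with Z=7, D=3, C=6]  = 32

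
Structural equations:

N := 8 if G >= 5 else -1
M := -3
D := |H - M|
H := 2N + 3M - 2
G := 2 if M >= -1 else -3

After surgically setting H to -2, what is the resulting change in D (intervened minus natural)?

-9

Intervening sets H = -2 and removes its equation (H := 2N + 3M - 2).
D = |H - M|  [with H=-2, M=-3]  = 1
Without intervention: G = 2 if M >= -1 else -3  [with M=-3]  = -3; N = 8 if G >= 5 else -1  [with G=-3]  = -1; H = 2N + 3M - 2  [with N=-1, M=-3]  = -13; D = |H - M|  [with H=-13, M=-3]  = 10.
Change = 1 − 10 = -9.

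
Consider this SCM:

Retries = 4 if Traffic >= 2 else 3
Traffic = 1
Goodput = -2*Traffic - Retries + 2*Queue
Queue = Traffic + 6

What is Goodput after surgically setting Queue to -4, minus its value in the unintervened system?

Under do(Queue=-4), the mechanism Queue = Traffic + 6 is discarded; Queue is fixed at -4.
Retries = 4 if Traffic >= 2 else 3  [with Traffic=1]  = 3
Goodput = -2*Traffic - Retries + 2*Queue  [with Traffic=1, Retries=3, Queue=-4]  = -13
Without intervention: Queue = Traffic + 6  [with Traffic=1]  = 7; Retries = 4 if Traffic >= 2 else 3  [with Traffic=1]  = 3; Goodput = -2*Traffic - Retries + 2*Queue  [with Traffic=1, Retries=3, Queue=7]  = 9.
Change = -13 − 9 = -22.

-22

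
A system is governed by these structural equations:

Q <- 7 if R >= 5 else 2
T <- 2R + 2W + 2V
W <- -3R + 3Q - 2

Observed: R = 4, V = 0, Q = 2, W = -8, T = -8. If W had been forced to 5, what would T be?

Intervening sets W = 5 and removes its equation (W <- -3R + 3Q - 2).
T = 2R + 2W + 2V  [with R=4, W=5, V=0]  = 18

18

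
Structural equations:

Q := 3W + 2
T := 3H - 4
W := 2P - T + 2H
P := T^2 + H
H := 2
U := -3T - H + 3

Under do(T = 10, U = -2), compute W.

198

The joint intervention fixes T = 10, U = -2, removing each variable's own equation.
P = T^2 + H  [with T=10, H=2]  = 102
W = 2P - T + 2H  [with P=102, T=10, H=2]  = 198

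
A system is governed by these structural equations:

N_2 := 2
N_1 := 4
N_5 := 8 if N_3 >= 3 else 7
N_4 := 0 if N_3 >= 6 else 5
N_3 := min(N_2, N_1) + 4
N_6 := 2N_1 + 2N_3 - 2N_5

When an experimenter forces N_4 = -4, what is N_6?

Under do(N_4=-4), the mechanism N_4 := 0 if N_3 >= 6 else 5 is discarded; N_4 is fixed at -4.
Since N_6 is not a descendant of the intervened variable, it is unaffected.
N_3 = min(N_2, N_1) + 4  [with N_2=2, N_1=4]  = 6
N_5 = 8 if N_3 >= 3 else 7  [with N_3=6]  = 8
N_6 = 2N_1 + 2N_3 - 2N_5  [with N_1=4, N_3=6, N_5=8]  = 4

4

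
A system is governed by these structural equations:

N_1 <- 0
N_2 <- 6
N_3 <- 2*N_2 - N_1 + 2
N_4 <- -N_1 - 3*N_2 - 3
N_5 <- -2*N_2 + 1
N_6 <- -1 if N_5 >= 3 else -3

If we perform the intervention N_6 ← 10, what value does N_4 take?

-21

do(N_6=10) replaces the equation N_6 <- -1 if N_5 >= 3 else -3 with the constant N_6 = 10.
No directed path runs from N_6 to N_4, so N_4 keeps its natural value.
N_4 = -N_1 - 3*N_2 - 3  [with N_1=0, N_2=6]  = -21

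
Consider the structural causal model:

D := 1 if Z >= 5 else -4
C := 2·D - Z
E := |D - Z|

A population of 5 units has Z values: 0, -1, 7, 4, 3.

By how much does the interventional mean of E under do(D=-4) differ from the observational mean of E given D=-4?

1.1

Every unit gets D=-4 under the intervention. E values become 4, 3, 11, 8, 7; E[E|do(D=-4)] = 6.6.
E[E|D=-4] averages over only the 4 units with D=-4 (Z = 0, -1, 4, 3): E = 4, 3, 8, 7, mean 5.5.
Difference = 6.6 − 5.5 = 1.1.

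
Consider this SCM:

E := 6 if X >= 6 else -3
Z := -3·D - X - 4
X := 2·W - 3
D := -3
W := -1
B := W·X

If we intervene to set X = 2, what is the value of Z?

The intervention breaks the incoming arrows to X: X := 2·W - 3 no longer applies, and X = 2.
Z = -3·D - X - 4  [with D=-3, X=2]  = 3

3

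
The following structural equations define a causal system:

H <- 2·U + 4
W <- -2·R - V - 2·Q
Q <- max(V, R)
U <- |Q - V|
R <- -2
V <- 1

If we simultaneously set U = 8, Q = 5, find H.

The joint intervention fixes U = 8, Q = 5, removing each variable's own equation.
H = 2·U + 4  [with U=8]  = 20

20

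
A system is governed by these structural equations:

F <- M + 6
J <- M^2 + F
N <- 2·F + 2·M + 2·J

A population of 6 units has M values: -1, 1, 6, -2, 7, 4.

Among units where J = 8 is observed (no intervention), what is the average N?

26

Observing J=8 restricts to units where J's equation naturally yields 8: M ∈ {1, -2}. In that subpopulation N = 32, 20, mean 26.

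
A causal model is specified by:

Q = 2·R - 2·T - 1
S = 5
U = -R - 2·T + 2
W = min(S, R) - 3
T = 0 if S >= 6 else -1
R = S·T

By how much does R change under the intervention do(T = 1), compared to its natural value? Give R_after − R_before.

10

The intervention breaks the incoming arrows to T: T = 0 if S >= 6 else -1 no longer applies, and T = 1.
R = S·T  [with S=5, T=1]  = 5
Without intervention: T = 0 if S >= 6 else -1  [with S=5]  = -1; R = S·T  [with S=5, T=-1]  = -5.
Change = 5 − (-5) = 10.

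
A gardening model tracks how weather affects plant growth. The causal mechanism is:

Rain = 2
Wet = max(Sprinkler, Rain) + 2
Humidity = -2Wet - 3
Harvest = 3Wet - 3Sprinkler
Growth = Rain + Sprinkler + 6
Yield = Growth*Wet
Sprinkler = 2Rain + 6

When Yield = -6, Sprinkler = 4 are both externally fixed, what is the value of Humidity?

-15

The joint intervention fixes Yield = -6, Sprinkler = 4, removing each variable's own equation.
Wet = max(Sprinkler, Rain) + 2  [with Sprinkler=4, Rain=2]  = 6
Humidity = -2Wet - 3  [with Wet=6]  = -15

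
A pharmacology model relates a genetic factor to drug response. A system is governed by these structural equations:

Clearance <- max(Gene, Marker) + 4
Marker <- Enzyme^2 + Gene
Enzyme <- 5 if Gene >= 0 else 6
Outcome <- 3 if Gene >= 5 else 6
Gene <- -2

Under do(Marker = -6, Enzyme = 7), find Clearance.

2

The joint intervention fixes Marker = -6, Enzyme = 7, removing each variable's own equation.
Clearance = max(Gene, Marker) + 4  [with Gene=-2, Marker=-6]  = 2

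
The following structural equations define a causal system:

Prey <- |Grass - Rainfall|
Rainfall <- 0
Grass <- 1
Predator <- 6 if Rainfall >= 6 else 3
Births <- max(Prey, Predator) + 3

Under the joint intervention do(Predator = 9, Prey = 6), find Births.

The joint intervention fixes Predator = 9, Prey = 6, removing each variable's own equation.
Births = max(Prey, Predator) + 3  [with Prey=6, Predator=9]  = 12

12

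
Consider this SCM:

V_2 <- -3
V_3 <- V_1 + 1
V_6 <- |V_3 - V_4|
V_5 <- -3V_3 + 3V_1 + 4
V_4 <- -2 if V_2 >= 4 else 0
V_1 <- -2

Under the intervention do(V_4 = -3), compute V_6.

Under do(V_4=-3), the mechanism V_4 <- -2 if V_2 >= 4 else 0 is discarded; V_4 is fixed at -3.
V_3 = V_1 + 1  [with V_1=-2]  = -1
V_6 = |V_3 - V_4|  [with V_3=-1, V_4=-3]  = 2

2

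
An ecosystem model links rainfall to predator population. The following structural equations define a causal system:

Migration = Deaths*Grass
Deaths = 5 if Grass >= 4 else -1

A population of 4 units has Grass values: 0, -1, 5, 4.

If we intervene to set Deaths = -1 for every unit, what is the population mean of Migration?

The intervention sets Deaths=-1 in all 4 units regardless of Grass. Recomputing Migration per unit gives 0, 1, -5, -4; average -2.

-2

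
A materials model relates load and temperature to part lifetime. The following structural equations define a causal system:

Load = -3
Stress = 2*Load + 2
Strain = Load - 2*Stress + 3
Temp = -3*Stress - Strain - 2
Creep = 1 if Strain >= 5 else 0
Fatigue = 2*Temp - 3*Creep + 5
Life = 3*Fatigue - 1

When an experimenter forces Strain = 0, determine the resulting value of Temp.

The intervention breaks the incoming arrows to Strain: Strain = Load - 2*Stress + 3 no longer applies, and Strain = 0.
Stress = 2*Load + 2  [with Load=-3]  = -4
Temp = -3*Stress - Strain - 2  [with Stress=-4, Strain=0]  = 10

10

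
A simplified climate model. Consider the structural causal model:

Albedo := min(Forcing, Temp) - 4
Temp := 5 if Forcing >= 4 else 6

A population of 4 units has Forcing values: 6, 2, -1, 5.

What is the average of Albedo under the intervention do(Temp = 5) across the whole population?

-1.25

Every unit gets Temp=5 under the intervention. Albedo values become 1, -2, -5, 1; E[Albedo|do(Temp=5)] = -1.25.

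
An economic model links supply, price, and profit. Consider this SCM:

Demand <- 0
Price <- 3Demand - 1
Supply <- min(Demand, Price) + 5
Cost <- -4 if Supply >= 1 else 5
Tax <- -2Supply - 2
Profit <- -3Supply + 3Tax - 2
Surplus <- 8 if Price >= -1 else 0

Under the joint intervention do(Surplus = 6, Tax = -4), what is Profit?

-26

Setting Surplus = 6, Tax = -4 by intervention discards those variables' equations.
Price = 3Demand - 1  [with Demand=0]  = -1
Supply = min(Demand, Price) + 5  [with Demand=0, Price=-1]  = 4
Profit = -3Supply + 3Tax - 2  [with Supply=4, Tax=-4]  = -26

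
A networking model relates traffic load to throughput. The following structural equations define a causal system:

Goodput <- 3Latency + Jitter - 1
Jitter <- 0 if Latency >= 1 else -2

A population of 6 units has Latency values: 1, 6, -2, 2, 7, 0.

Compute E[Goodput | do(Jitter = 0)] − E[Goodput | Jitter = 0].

-5

Under do(Jitter=0), Jitter's equation is replaced by Jitter=0 for every unit. Per-unit Goodput: 2, 17, -7, 5, 20, -1. Mean = 6.
Observing Jitter=0 restricts to units where Jitter's equation naturally yields 0: Latency ∈ {1, 6, 2, 7}. In that subpopulation Goodput = 2, 17, 5, 20, mean 11.
Difference = 6 − 11 = -5.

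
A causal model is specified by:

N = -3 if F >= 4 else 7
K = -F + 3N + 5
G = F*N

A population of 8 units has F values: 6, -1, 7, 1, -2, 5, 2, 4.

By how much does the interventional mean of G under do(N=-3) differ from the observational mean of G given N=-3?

8.25

Under do(N=-3), N's equation is replaced by N=-3 for every unit. Per-unit G: -18, 3, -21, -3, 6, -15, -6, -12. Mean = -8.25.
E[G|N=-3] averages over only the 4 units with N=-3 (F = 6, 7, 5, 4): G = -18, -21, -15, -12, mean -16.5.
Difference = -8.25 − (-16.5) = 8.25.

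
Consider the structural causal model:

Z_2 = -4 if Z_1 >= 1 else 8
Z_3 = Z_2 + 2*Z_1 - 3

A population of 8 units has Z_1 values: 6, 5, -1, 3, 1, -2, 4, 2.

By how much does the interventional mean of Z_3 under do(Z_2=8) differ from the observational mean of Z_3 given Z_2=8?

Under do(Z_2=8), Z_2's equation is replaced by Z_2=8 for every unit. Per-unit Z_3: 17, 15, 3, 11, 7, 1, 13, 9. Mean = 9.5.
E[Z_3|Z_2=8] averages over only the 2 units with Z_2=8 (Z_1 = -1, -2): Z_3 = 3, 1, mean 2.
Difference = 9.5 − 2 = 7.5.

7.5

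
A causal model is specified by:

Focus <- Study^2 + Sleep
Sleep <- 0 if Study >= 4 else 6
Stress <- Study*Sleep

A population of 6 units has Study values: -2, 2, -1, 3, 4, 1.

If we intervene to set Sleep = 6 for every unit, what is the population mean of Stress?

Under do(Sleep=6), Sleep's equation is replaced by Sleep=6 for every unit. Per-unit Stress: -12, 12, -6, 18, 24, 6. Mean = 7.

7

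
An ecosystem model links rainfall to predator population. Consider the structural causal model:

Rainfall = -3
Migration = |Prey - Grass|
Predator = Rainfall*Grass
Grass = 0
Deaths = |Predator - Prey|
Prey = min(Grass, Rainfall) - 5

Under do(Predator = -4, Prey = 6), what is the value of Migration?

6

The joint intervention fixes Predator = -4, Prey = 6, removing each variable's own equation.
Migration = |Prey - Grass|  [with Prey=6, Grass=0]  = 6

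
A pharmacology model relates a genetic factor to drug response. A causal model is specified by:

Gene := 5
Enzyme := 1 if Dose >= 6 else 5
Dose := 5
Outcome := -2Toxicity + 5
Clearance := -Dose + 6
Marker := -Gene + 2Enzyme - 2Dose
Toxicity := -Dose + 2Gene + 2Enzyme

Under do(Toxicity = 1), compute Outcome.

3

Under do(Toxicity=1), the mechanism Toxicity := -Dose + 2Gene + 2Enzyme is discarded; Toxicity is fixed at 1.
Outcome = -2Toxicity + 5  [with Toxicity=1]  = 3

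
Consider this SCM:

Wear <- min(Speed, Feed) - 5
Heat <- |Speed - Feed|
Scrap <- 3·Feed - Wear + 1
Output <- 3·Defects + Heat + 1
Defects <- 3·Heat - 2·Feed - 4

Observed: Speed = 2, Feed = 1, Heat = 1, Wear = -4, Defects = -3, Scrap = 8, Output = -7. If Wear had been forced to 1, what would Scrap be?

Under do(Wear=1), the mechanism Wear <- min(Speed, Feed) - 5 is discarded; Wear is fixed at 1.
Scrap = 3·Feed - Wear + 1  [with Feed=1, Wear=1]  = 3

3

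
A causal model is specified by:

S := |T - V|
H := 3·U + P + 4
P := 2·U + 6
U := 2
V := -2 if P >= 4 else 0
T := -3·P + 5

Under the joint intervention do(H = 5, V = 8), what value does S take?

The joint intervention fixes H = 5, V = 8, removing each variable's own equation.
P = 2·U + 6  [with U=2]  = 10
T = -3·P + 5  [with P=10]  = -25
S = |T - V|  [with T=-25, V=8]  = 33

33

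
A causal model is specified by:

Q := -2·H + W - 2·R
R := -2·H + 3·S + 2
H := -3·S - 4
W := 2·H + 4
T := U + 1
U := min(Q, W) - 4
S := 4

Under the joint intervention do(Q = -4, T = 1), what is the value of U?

Under do(Q = -4, T = 1), each intervened variable's structural equation is replaced by its fixed value.
H = -3·S - 4  [with S=4]  = -16
W = 2·H + 4  [with H=-16]  = -28
U = min(Q, W) - 4  [with Q=-4, W=-28]  = -32

-32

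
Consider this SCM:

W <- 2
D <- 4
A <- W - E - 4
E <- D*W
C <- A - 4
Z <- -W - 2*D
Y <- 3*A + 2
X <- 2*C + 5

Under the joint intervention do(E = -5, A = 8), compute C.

The joint intervention fixes E = -5, A = 8, removing each variable's own equation.
C = A - 4  [with A=8]  = 4

4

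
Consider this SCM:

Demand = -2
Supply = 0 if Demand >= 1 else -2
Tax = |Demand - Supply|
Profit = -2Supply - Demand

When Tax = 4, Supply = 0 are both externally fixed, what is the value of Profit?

2

The joint intervention fixes Tax = 4, Supply = 0, removing each variable's own equation.
Profit = -2Supply - Demand  [with Supply=0, Demand=-2]  = 2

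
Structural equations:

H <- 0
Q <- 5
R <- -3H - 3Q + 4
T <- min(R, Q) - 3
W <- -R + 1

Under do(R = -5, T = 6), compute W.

Setting R = -5, T = 6 by intervention discards those variables' equations.
W = -R + 1  [with R=-5]  = 6

6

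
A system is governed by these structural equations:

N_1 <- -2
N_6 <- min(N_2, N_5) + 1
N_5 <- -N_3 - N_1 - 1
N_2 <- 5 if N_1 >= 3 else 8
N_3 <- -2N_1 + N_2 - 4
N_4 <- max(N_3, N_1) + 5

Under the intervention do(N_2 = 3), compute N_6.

Under do(N_2=3), the mechanism N_2 <- 5 if N_1 >= 3 else 8 is discarded; N_2 is fixed at 3.
N_3 = -2N_1 + N_2 - 4  [with N_1=-2, N_2=3]  = 3
N_5 = -N_3 - N_1 - 1  [with N_3=3, N_1=-2]  = -2
N_6 = min(N_2, N_5) + 1  [with N_2=3, N_5=-2]  = -1

-1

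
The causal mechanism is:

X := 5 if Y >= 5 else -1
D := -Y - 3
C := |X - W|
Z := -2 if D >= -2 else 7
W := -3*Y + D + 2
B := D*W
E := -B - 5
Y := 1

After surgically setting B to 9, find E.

Intervening sets B = 9 and removes its equation (B := D*W).
E = -B - 5  [with B=9]  = -14

-14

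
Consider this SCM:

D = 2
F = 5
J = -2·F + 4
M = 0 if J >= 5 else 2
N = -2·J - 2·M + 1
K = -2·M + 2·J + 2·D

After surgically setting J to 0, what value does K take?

0

The intervention breaks the incoming arrows to J: J = -2·F + 4 no longer applies, and J = 0.
M = 0 if J >= 5 else 2  [with J=0]  = 2
K = -2·M + 2·J + 2·D  [with M=2, J=0, D=2]  = 0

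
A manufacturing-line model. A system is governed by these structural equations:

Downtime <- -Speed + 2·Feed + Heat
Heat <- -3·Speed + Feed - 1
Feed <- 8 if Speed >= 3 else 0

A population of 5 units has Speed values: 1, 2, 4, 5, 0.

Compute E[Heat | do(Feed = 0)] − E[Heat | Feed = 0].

-4.2

do(Feed=0) breaks Feed's dependence on Speed. With Feed=0 fixed, Heat across the units is -4, -7, -13, -16, -1, mean -8.2.
E[Heat|Feed=0] averages over only the 3 units with Feed=0 (Speed = 1, 2, 0): Heat = -4, -7, -1, mean -4.
Difference = -8.2 − (-4) = -4.2.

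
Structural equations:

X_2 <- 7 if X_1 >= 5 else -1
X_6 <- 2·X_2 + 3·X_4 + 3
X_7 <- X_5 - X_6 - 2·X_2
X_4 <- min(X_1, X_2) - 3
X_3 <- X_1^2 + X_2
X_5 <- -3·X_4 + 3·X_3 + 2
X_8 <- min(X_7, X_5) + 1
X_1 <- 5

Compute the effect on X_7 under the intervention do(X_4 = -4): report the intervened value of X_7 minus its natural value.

The intervention breaks the incoming arrows to X_4: X_4 <- min(X_1, X_2) - 3 no longer applies, and X_4 = -4.
X_2 = 7 if X_1 >= 5 else -1  [with X_1=5]  = 7
X_3 = X_1^2 + X_2  [with X_1=5, X_2=7]  = 32
X_5 = -3·X_4 + 3·X_3 + 2  [with X_4=-4, X_3=32]  = 110
X_6 = 2·X_2 + 3·X_4 + 3  [with X_2=7, X_4=-4]  = 5
X_7 = X_5 - X_6 - 2·X_2  [with X_5=110, X_6=5, X_2=7]  = 91
Without intervention: X_2 = 7 if X_1 >= 5 else -1  [with X_1=5]  = 7; X_3 = X_1^2 + X_2  [with X_1=5, X_2=7]  = 32; X_4 = min(X_1, X_2) - 3  [with X_1=5, X_2=7]  = 2; X_5 = -3·X_4 + 3·X_3 + 2  [with X_4=2, X_3=32]  = 92; X_6 = 2·X_2 + 3·X_4 + 3  [with X_2=7, X_4=2]  = 23; X_7 = X_5 - X_6 - 2·X_2  [with X_5=92, X_6=23, X_2=7]  = 55.
Change = 91 − 55 = 36.

36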